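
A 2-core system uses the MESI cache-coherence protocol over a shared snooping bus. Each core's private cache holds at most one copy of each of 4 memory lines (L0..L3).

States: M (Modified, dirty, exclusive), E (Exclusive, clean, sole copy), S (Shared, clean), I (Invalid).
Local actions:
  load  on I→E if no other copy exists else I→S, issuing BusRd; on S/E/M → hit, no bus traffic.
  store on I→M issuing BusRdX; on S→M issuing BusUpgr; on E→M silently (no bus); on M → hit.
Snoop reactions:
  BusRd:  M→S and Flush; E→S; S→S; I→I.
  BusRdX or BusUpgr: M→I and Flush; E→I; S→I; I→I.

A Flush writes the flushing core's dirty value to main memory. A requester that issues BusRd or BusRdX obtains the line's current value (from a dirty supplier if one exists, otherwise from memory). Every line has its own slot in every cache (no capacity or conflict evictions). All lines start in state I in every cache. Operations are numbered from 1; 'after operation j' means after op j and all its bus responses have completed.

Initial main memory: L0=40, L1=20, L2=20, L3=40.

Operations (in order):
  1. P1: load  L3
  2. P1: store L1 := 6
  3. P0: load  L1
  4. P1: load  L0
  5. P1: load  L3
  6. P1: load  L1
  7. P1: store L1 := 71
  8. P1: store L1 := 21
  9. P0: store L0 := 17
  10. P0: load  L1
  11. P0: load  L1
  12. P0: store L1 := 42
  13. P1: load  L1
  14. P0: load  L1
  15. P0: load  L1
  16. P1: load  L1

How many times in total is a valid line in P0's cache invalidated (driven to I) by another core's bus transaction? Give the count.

1. P1: load  L3  bus=[BusRd]  L3: P0=I P1=E  mem[L3]=40
2. P1: store L1 := 6  bus=[BusRdX]  L1: P0=I P1=M  mem[L1]=20
3. P0: load  L1  bus=[BusRd,Flush]  L1: P0=S P1=S  mem[L1]=6
4. P1: load  L0  bus=[BusRd]  L0: P0=I P1=E  mem[L0]=40
5. P1: load  L3  bus=[-]  L3: P0=I P1=E  mem[L3]=40
6. P1: load  L1  bus=[-]  L1: P0=S P1=S  mem[L1]=6
7. P1: store L1 := 71  bus=[BusUpgr]  L1: P0=I P1=M  mem[L1]=6
8. P1: store L1 := 21  bus=[-]  L1: P0=I P1=M  mem[L1]=6
9. P0: store L0 := 17  bus=[BusRdX]  L0: P0=M P1=I  mem[L0]=40
10. P0: load  L1  bus=[BusRd,Flush]  L1: P0=S P1=S  mem[L1]=21
11. P0: load  L1  bus=[-]  L1: P0=S P1=S  mem[L1]=21
12. P0: store L1 := 42  bus=[BusUpgr]  L1: P0=M P1=I  mem[L1]=21
13. P1: load  L1  bus=[BusRd,Flush]  L1: P0=S P1=S  mem[L1]=42
14. P0: load  L1  bus=[-]  L1: P0=S P1=S  mem[L1]=42
15. P0: load  L1  bus=[-]  L1: P0=S P1=S  mem[L1]=42
16. P1: load  L1  bus=[-]  L1: P0=S P1=S  mem[L1]=42

invalidations = 1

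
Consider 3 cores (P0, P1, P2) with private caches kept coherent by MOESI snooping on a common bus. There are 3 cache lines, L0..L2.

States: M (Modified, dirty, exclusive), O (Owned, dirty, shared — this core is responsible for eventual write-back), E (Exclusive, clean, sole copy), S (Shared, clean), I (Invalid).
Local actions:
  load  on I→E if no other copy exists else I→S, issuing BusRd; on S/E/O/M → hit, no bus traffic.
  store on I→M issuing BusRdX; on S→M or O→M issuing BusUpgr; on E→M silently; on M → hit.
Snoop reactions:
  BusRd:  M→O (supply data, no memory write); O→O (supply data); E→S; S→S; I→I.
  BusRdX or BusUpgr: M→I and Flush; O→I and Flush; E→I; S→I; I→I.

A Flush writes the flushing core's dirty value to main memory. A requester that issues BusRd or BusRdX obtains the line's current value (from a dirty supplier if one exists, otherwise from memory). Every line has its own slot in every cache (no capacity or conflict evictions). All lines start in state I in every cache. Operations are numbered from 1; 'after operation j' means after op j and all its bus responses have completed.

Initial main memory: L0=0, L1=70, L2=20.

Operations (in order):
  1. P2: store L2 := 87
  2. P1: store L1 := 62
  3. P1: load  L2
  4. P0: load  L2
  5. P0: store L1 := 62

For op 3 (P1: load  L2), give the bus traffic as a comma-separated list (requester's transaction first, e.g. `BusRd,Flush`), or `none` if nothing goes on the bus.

step 1: P2: store L2 := 87  ⟶  IIM  (L2)  txn=BusRdX  M[L2]=20
step 2: P1: store L1 := 62  ⟶  IMI  (L1)  txn=BusRdX  M[L1]=70
step 3: P1: load  L2  ⟶  ISO  (L2)  txn=BusRd  M[L2]=20
step 4: P0: load  L2  ⟶  SSO  (L2)  txn=BusRd  M[L2]=20
step 5: P0: store L1 := 62  ⟶  MII  (L1)  txn=BusRdX+Flush  M[L1]=62

bus = BusRd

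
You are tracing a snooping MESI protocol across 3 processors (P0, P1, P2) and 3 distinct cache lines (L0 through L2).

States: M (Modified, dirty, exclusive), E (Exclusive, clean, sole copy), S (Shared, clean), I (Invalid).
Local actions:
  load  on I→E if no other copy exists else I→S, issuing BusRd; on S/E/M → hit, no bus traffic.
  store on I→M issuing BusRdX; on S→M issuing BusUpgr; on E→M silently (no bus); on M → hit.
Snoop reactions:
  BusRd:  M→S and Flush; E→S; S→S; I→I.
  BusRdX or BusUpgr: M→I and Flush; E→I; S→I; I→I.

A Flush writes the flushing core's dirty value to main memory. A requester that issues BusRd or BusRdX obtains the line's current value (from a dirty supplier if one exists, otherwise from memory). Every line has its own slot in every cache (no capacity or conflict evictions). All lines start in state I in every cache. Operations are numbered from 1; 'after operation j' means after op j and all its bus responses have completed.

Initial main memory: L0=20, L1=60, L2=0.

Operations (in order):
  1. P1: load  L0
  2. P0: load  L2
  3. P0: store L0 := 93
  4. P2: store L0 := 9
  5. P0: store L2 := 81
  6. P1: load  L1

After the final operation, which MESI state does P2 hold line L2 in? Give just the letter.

state = I

step 1: P1: load  L0  ⟶  IEI  (L0)  txn=BusRd  M[L0]=20
step 2: P0: load  L2  ⟶  EII  (L2)  txn=BusRd  M[L2]=0
step 3: P0: store L0 := 93  ⟶  MII  (L0)  txn=BusRdX  M[L0]=20
step 4: P2: store L0 := 9  ⟶  IIM  (L0)  txn=BusRdX+Flush  M[L0]=93
step 5: P0: store L2 := 81  ⟶  MII  (L2)  txn=∅  M[L2]=0
step 6: P1: load  L1  ⟶  IEI  (L1)  txn=BusRd  M[L1]=60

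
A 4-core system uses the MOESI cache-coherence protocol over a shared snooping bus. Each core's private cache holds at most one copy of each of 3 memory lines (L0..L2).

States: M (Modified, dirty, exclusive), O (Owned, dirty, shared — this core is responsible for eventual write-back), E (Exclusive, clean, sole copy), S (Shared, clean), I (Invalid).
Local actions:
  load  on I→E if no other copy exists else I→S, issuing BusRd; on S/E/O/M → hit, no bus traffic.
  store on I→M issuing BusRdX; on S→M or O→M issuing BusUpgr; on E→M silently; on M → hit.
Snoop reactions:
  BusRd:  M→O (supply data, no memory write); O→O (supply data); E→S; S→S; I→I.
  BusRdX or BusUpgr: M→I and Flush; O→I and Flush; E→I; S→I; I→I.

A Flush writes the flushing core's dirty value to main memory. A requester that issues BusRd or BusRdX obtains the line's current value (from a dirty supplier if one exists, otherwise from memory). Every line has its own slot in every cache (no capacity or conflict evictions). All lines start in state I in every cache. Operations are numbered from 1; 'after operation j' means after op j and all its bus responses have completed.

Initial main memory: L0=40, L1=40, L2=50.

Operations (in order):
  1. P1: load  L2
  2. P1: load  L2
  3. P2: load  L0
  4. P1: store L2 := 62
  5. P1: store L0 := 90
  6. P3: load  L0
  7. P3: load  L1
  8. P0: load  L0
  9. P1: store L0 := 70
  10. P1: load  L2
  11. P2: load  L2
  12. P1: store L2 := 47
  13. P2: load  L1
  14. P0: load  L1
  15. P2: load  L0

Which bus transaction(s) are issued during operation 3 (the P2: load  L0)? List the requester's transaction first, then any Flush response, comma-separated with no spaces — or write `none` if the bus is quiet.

  op1 P1: load  L2 → I/E/I/I on L2; bus BusRd; mem=50
  op2 P1: load  L2 → I/E/I/I on L2; bus (none); mem=50
  op3 P2: load  L0 → I/I/E/I on L0; bus BusRd; mem=40
  op4 P1: store L2 := 62 → I/M/I/I on L2; bus (none); mem=50
  op5 P1: store L0 := 90 → I/M/I/I on L0; bus BusRdX; mem=40
  op6 P3: load  L0 → I/O/I/S on L0; bus BusRd; mem=40
  op7 P3: load  L1 → I/I/I/E on L1; bus BusRd; mem=40
  op8 P0: load  L0 → S/O/I/S on L0; bus BusRd; mem=40
  op9 P1: store L0 := 70 → I/M/I/I on L0; bus BusUpgr; mem=40
  op10 P1: load  L2 → I/M/I/I on L2; bus (none); mem=50
  op11 P2: load  L2 → I/O/S/I on L2; bus BusRd; mem=50
  op12 P1: store L2 := 47 → I/M/I/I on L2; bus BusUpgr; mem=50
  op13 P2: load  L1 → I/I/S/S on L1; bus BusRd; mem=40
  op14 P0: load  L1 → S/I/S/S on L1; bus BusRd; mem=40
  op15 P2: load  L0 → I/O/S/I on L0; bus BusRd; mem=40

bus = BusRd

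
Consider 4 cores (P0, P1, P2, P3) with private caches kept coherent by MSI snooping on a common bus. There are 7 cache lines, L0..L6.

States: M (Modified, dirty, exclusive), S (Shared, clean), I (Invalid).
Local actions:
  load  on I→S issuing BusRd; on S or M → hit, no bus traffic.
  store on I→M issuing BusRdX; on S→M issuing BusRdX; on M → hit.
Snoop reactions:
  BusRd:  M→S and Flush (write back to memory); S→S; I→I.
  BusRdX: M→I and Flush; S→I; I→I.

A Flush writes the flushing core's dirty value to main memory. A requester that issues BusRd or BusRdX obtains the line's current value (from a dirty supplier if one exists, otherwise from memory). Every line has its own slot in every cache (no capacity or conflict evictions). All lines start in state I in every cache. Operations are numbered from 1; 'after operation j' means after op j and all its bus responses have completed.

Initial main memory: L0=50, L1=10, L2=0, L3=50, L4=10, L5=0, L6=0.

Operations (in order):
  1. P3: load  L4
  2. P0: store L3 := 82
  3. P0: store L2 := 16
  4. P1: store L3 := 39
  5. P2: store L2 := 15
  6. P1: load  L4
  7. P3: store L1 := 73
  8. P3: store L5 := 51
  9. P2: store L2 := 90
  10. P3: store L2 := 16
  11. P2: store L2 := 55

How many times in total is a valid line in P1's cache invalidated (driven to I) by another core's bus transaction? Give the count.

invalidations = 0

[1] P3: load  L4 | P0:I, P1:I, P2:I, P3:S(10) | bus: BusRd
[2] P0: store L3 := 82 | P0:M(82), P1:I, P2:I, P3:I | bus: BusRdX
[3] P0: store L2 := 16 | P0:M(16), P1:I, P2:I, P3:I | bus: BusRdX
[4] P1: store L3 := 39 | P0:I, P1:M(39), P2:I, P3:I | bus: BusRdX,Flush
[5] P2: store L2 := 15 | P0:I, P1:I, P2:M(15), P3:I | bus: BusRdX,Flush
[6] P1: load  L4 | P0:I, P1:S(10), P2:I, P3:S(10) | bus: BusRd
[7] P3: store L1 := 73 | P0:I, P1:I, P2:I, P3:M(73) | bus: BusRdX
[8] P3: store L5 := 51 | P0:I, P1:I, P2:I, P3:M(51) | bus: BusRdX
[9] P2: store L2 := 90 | P0:I, P1:I, P2:M(90), P3:I | bus: none
[10] P3: store L2 := 16 | P0:I, P1:I, P2:I, P3:M(16) | bus: BusRdX,Flush
[11] P2: store L2 := 55 | P0:I, P1:I, P2:M(55), P3:I | bus: BusRdX,Flush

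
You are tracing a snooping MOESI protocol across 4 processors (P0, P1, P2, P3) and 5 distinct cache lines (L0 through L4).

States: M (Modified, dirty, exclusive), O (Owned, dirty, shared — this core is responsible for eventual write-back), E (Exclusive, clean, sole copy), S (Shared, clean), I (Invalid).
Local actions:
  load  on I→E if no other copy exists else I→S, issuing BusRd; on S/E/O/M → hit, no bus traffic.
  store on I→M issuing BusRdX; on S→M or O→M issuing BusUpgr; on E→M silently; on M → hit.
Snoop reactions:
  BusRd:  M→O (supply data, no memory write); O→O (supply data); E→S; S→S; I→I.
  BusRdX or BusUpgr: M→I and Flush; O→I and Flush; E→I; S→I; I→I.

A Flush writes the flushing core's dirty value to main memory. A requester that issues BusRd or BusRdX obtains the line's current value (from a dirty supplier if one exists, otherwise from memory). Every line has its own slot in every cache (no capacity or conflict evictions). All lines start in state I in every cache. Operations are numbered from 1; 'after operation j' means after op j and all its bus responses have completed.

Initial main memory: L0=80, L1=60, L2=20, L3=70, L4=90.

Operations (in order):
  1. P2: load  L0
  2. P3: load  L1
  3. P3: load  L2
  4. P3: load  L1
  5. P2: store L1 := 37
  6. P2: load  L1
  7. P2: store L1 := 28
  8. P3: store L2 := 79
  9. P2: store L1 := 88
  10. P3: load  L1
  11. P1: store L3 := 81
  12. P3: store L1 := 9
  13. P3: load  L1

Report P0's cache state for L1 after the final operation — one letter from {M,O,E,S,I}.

state = I

  op1 P2: load  L0 → I/I/E/I on L0; bus BusRd; mem=80
  op2 P3: load  L1 → I/I/I/E on L1; bus BusRd; mem=60
  op3 P3: load  L2 → I/I/I/E on L2; bus BusRd; mem=20
  op4 P3: load  L1 → I/I/I/E on L1; bus (none); mem=60
  op5 P2: store L1 := 37 → I/I/M/I on L1; bus BusRdX; mem=60
  op6 P2: load  L1 → I/I/M/I on L1; bus (none); mem=60
  op7 P2: store L1 := 28 → I/I/M/I on L1; bus (none); mem=60
  op8 P3: store L2 := 79 → I/I/I/M on L2; bus (none); mem=20
  op9 P2: store L1 := 88 → I/I/M/I on L1; bus (none); mem=60
  op10 P3: load  L1 → I/I/O/S on L1; bus BusRd; mem=60
  op11 P1: store L3 := 81 → I/M/I/I on L3; bus BusRdX; mem=70
  op12 P3: store L1 := 9 → I/I/I/M on L1; bus BusUpgr Flush; mem=88
  op13 P3: load  L1 → I/I/I/M on L1; bus (none); mem=88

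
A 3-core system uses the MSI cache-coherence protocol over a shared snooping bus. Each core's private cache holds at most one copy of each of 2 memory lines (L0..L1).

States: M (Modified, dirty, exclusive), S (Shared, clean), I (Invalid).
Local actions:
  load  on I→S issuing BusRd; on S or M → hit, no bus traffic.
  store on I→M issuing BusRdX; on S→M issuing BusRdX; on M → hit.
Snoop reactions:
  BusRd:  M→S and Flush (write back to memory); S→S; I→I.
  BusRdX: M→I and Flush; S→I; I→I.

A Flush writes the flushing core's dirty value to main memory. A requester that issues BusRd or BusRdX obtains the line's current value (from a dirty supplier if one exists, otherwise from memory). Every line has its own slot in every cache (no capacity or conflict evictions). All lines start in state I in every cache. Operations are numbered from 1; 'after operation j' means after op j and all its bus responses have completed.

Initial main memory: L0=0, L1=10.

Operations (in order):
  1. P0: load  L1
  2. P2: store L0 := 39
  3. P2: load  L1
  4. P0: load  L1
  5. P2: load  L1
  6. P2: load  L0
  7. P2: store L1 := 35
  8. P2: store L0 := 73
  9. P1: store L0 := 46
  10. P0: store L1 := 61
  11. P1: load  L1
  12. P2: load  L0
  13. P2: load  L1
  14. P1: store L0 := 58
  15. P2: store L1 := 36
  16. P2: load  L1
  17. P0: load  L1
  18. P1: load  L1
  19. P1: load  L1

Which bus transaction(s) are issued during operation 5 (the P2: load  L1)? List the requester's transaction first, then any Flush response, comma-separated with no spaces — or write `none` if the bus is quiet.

1. P0: load  L1  bus=[BusRd]  L1: P0=S P1=I P2=I  mem[L1]=10
2. P2: store L0 := 39  bus=[BusRdX]  L0: P0=I P1=I P2=M  mem[L0]=0
3. P2: load  L1  bus=[BusRd]  L1: P0=S P1=I P2=S  mem[L1]=10
4. P0: load  L1  bus=[-]  L1: P0=S P1=I P2=S  mem[L1]=10
5. P2: load  L1  bus=[-]  L1: P0=S P1=I P2=S  mem[L1]=10
6. P2: load  L0  bus=[-]  L0: P0=I P1=I P2=M  mem[L0]=0
7. P2: store L1 := 35  bus=[BusRdX]  L1: P0=I P1=I P2=M  mem[L1]=10
8. P2: store L0 := 73  bus=[-]  L0: P0=I P1=I P2=M  mem[L0]=0
9. P1: store L0 := 46  bus=[BusRdX,Flush]  L0: P0=I P1=M P2=I  mem[L0]=73
10. P0: store L1 := 61  bus=[BusRdX,Flush]  L1: P0=M P1=I P2=I  mem[L1]=35
11. P1: load  L1  bus=[BusRd,Flush]  L1: P0=S P1=S P2=I  mem[L1]=61
12. P2: load  L0  bus=[BusRd,Flush]  L0: P0=I P1=S P2=S  mem[L0]=46
13. P2: load  L1  bus=[BusRd]  L1: P0=S P1=S P2=S  mem[L1]=61
14. P1: store L0 := 58  bus=[BusRdX]  L0: P0=I P1=M P2=I  mem[L0]=46
15. P2: store L1 := 36  bus=[BusRdX]  L1: P0=I P1=I P2=M  mem[L1]=61
16. P2: load  L1  bus=[-]  L1: P0=I P1=I P2=M  mem[L1]=61
17. P0: load  L1  bus=[BusRd,Flush]  L1: P0=S P1=I P2=S  mem[L1]=36
18. P1: load  L1  bus=[BusRd]  L1: P0=S P1=S P2=S  mem[L1]=36
19. P1: load  L1  bus=[-]  L1: P0=S P1=S P2=S  mem[L1]=36

bus = none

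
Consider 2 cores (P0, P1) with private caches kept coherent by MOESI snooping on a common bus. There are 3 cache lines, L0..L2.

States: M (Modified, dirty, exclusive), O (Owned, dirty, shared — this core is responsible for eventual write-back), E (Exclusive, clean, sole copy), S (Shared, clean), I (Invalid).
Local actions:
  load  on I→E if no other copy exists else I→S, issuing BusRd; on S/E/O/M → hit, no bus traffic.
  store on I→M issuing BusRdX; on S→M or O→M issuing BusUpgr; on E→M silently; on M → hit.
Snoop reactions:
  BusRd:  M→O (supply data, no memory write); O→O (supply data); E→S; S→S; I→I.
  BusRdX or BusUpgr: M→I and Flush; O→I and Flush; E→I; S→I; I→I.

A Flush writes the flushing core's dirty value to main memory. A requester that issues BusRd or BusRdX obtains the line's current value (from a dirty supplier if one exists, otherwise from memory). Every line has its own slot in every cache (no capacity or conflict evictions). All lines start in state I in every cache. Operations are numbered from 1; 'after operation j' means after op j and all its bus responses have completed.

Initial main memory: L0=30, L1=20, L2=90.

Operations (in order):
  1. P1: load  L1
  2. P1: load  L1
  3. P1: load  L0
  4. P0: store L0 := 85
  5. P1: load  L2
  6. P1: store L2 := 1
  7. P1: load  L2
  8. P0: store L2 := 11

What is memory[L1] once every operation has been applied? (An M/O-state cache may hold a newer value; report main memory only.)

step 1: P1: load  L1  ⟶  IE  (L1)  txn=BusRd  M[L1]=20
step 2: P1: load  L1  ⟶  IE  (L1)  txn=∅  M[L1]=20
step 3: P1: load  L0  ⟶  IE  (L0)  txn=BusRd  M[L0]=30
step 4: P0: store L0 := 85  ⟶  MI  (L0)  txn=BusRdX  M[L0]=30
step 5: P1: load  L2  ⟶  IE  (L2)  txn=BusRd  M[L2]=90
step 6: P1: store L2 := 1  ⟶  IM  (L2)  txn=∅  M[L2]=90
step 7: P1: load  L2  ⟶  IM  (L2)  txn=∅  M[L2]=90
step 8: P0: store L2 := 11  ⟶  MI  (L2)  txn=BusRdX+Flush  M[L2]=1

memory[L1] = 20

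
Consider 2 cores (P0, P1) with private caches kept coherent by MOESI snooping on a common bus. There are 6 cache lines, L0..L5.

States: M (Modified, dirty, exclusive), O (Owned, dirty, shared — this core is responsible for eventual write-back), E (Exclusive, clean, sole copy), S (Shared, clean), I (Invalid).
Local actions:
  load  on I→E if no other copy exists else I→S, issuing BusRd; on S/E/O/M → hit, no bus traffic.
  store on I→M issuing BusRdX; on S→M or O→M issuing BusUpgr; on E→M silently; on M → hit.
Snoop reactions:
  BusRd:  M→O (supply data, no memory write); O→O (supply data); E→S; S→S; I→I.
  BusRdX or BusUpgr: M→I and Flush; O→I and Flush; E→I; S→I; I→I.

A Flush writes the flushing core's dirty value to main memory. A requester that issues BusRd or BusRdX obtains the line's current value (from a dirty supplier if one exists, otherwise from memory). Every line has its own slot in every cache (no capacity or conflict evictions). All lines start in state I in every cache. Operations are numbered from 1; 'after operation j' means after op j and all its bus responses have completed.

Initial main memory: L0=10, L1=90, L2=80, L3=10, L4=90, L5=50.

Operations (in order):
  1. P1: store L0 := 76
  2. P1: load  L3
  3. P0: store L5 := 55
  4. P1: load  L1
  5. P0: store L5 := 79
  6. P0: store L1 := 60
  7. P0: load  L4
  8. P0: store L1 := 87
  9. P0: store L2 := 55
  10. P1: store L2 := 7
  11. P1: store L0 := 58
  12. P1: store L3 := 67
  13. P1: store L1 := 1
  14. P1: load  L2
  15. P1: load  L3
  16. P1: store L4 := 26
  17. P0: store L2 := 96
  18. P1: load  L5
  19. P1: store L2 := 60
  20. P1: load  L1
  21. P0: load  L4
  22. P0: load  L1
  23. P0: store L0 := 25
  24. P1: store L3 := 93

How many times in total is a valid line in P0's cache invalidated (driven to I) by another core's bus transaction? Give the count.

  op1 P1: store L0 := 76 → I/M on L0; bus BusRdX; mem=10
  op2 P1: load  L3 → I/E on L3; bus BusRd; mem=10
  op3 P0: store L5 := 55 → M/I on L5; bus BusRdX; mem=50
  op4 P1: load  L1 → I/E on L1; bus BusRd; mem=90
  op5 P0: store L5 := 79 → M/I on L5; bus (none); mem=50
  op6 P0: store L1 := 60 → M/I on L1; bus BusRdX; mem=90
  op7 P0: load  L4 → E/I on L4; bus BusRd; mem=90
  op8 P0: store L1 := 87 → M/I on L1; bus (none); mem=90
  op9 P0: store L2 := 55 → M/I on L2; bus BusRdX; mem=80
  op10 P1: store L2 := 7 → I/M on L2; bus BusRdX Flush; mem=55
  op11 P1: store L0 := 58 → I/M on L0; bus (none); mem=10
  op12 P1: store L3 := 67 → I/M on L3; bus (none); mem=10
  op13 P1: store L1 := 1 → I/M on L1; bus BusRdX Flush; mem=87
  op14 P1: load  L2 → I/M on L2; bus (none); mem=55
  op15 P1: load  L3 → I/M on L3; bus (none); mem=10
  op16 P1: store L4 := 26 → I/M on L4; bus BusRdX; mem=90
  op17 P0: store L2 := 96 → M/I on L2; bus BusRdX Flush; mem=7
  op18 P1: load  L5 → O/S on L5; bus BusRd; mem=50
  op19 P1: store L2 := 60 → I/M on L2; bus BusRdX Flush; mem=96
  op20 P1: load  L1 → I/M on L1; bus (none); mem=87
  op21 P0: load  L4 → S/O on L4; bus BusRd; mem=90
  op22 P0: load  L1 → S/O on L1; bus BusRd; mem=87
  op23 P0: store L0 := 25 → M/I on L0; bus BusRdX Flush; mem=58
  op24 P1: store L3 := 93 → I/M on L3; bus (none); mem=10

invalidations = 4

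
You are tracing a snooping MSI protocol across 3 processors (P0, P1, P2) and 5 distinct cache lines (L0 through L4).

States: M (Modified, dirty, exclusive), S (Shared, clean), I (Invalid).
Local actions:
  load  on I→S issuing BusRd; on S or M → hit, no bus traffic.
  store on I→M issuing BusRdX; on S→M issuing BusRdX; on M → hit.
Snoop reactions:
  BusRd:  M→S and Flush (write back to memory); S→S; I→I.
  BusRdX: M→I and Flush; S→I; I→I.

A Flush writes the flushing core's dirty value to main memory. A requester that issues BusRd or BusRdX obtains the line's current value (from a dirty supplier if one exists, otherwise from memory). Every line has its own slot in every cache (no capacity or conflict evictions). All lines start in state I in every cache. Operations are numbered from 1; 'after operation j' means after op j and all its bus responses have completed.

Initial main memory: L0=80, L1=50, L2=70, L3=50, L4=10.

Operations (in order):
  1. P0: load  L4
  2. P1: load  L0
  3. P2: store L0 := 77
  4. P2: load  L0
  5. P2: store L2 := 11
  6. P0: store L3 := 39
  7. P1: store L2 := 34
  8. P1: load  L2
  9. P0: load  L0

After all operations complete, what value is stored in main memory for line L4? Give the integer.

memory[L4] = 10

step 1: P0: load  L4  ⟶  SII  (L4)  txn=BusRd  M[L4]=10
step 2: P1: load  L0  ⟶  ISI  (L0)  txn=BusRd  M[L0]=80
step 3: P2: store L0 := 77  ⟶  IIM  (L0)  txn=BusRdX  M[L0]=80
step 4: P2: load  L0  ⟶  IIM  (L0)  txn=∅  M[L0]=80
step 5: P2: store L2 := 11  ⟶  IIM  (L2)  txn=BusRdX  M[L2]=70
step 6: P0: store L3 := 39  ⟶  MII  (L3)  txn=BusRdX  M[L3]=50
step 7: P1: store L2 := 34  ⟶  IMI  (L2)  txn=BusRdX+Flush  M[L2]=11
step 8: P1: load  L2  ⟶  IMI  (L2)  txn=∅  M[L2]=11
step 9: P0: load  L0  ⟶  SIS  (L0)  txn=BusRd+Flush  M[L0]=77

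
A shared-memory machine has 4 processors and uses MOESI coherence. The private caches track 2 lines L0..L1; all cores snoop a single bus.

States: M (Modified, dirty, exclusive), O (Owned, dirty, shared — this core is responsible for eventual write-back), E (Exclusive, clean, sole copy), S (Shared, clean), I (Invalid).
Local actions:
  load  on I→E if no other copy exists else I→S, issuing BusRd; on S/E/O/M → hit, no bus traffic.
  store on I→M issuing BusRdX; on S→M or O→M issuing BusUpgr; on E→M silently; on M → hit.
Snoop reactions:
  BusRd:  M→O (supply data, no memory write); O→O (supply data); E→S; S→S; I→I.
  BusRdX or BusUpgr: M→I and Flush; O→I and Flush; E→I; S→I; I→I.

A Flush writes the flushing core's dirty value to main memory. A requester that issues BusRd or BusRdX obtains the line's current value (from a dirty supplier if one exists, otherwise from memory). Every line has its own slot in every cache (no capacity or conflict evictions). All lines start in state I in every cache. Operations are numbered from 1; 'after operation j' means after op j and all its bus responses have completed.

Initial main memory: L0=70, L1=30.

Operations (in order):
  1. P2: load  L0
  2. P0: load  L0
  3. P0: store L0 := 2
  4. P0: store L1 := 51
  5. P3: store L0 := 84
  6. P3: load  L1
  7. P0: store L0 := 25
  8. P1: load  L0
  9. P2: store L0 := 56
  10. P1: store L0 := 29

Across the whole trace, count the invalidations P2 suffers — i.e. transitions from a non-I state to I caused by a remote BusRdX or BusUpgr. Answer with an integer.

invalidations = 2

[1] P2: load  L0 | P0:I, P1:I, P2:E(70), P3:I | bus: BusRd
[2] P0: load  L0 | P0:S(70), P1:I, P2:S(70), P3:I | bus: BusRd
[3] P0: store L0 := 2 | P0:M(2), P1:I, P2:I, P3:I | bus: BusUpgr
[4] P0: store L1 := 51 | P0:M(51), P1:I, P2:I, P3:I | bus: BusRdX
[5] P3: store L0 := 84 | P0:I, P1:I, P2:I, P3:M(84) | bus: BusRdX,Flush
[6] P3: load  L1 | P0:O(51), P1:I, P2:I, P3:S(51) | bus: BusRd
[7] P0: store L0 := 25 | P0:M(25), P1:I, P2:I, P3:I | bus: BusRdX,Flush
[8] P1: load  L0 | P0:O(25), P1:S(25), P2:I, P3:I | bus: BusRd
[9] P2: store L0 := 56 | P0:I, P1:I, P2:M(56), P3:I | bus: BusRdX,Flush
[10] P1: store L0 := 29 | P0:I, P1:M(29), P2:I, P3:I | bus: BusRdX,Flush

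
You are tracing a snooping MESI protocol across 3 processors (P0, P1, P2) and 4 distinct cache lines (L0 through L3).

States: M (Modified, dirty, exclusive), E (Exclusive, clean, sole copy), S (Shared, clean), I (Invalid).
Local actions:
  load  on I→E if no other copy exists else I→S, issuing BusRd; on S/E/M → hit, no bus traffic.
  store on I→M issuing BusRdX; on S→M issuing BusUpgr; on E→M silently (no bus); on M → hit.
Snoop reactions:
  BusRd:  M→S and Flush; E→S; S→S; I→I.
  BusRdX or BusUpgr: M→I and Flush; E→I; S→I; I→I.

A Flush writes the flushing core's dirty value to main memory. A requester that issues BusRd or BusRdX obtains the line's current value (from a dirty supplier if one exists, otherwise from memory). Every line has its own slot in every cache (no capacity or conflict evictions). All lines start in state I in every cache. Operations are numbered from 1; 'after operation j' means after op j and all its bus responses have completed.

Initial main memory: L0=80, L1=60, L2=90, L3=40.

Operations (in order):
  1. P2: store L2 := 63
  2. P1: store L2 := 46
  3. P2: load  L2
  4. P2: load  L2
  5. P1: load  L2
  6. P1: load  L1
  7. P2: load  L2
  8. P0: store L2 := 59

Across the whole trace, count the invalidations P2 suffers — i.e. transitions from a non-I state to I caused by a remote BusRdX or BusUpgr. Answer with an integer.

invalidations = 2

1. P2: store L2 := 63  bus=[BusRdX]  L2: P0=I P1=I P2=M  mem[L2]=90
2. P1: store L2 := 46  bus=[BusRdX,Flush]  L2: P0=I P1=M P2=I  mem[L2]=63
3. P2: load  L2  bus=[BusRd,Flush]  L2: P0=I P1=S P2=S  mem[L2]=46
4. P2: load  L2  bus=[-]  L2: P0=I P1=S P2=S  mem[L2]=46
5. P1: load  L2  bus=[-]  L2: P0=I P1=S P2=S  mem[L2]=46
6. P1: load  L1  bus=[BusRd]  L1: P0=I P1=E P2=I  mem[L1]=60
7. P2: load  L2  bus=[-]  L2: P0=I P1=S P2=S  mem[L2]=46
8. P0: store L2 := 59  bus=[BusRdX]  L2: P0=M P1=I P2=I  mem[L2]=46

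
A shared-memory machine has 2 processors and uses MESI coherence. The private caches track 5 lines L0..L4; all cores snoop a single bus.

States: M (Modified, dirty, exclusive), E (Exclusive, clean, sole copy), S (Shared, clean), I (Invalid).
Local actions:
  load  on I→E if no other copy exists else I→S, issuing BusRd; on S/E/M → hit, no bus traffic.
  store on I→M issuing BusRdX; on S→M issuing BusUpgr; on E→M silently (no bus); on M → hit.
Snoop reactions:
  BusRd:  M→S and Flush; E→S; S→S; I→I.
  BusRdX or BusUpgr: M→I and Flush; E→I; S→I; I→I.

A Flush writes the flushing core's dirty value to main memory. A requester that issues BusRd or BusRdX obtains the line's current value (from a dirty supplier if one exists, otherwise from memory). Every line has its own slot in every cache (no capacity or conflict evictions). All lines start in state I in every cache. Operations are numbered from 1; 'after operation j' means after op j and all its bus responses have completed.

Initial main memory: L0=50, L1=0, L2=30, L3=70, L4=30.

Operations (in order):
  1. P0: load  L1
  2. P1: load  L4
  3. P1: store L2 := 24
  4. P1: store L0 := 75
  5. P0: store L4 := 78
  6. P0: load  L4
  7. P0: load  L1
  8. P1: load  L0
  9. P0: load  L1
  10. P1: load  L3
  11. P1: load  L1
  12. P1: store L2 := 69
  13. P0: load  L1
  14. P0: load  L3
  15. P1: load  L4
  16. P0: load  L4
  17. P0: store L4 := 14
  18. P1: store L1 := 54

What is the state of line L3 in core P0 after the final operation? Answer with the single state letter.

  op1 P0: load  L1 → E/I on L1; bus BusRd; mem=0
  op2 P1: load  L4 → I/E on L4; bus BusRd; mem=30
  op3 P1: store L2 := 24 → I/M on L2; bus BusRdX; mem=30
  op4 P1: store L0 := 75 → I/M on L0; bus BusRdX; mem=50
  op5 P0: store L4 := 78 → M/I on L4; bus BusRdX; mem=30
  op6 P0: load  L4 → M/I on L4; bus (none); mem=30
  op7 P0: load  L1 → E/I on L1; bus (none); mem=0
  op8 P1: load  L0 → I/M on L0; bus (none); mem=50
  op9 P0: load  L1 → E/I on L1; bus (none); mem=0
  op10 P1: load  L3 → I/E on L3; bus BusRd; mem=70
  op11 P1: load  L1 → S/S on L1; bus BusRd; mem=0
  op12 P1: store L2 := 69 → I/M on L2; bus (none); mem=30
  op13 P0: load  L1 → S/S on L1; bus (none); mem=0
  op14 P0: load  L3 → S/S on L3; bus BusRd; mem=70
  op15 P1: load  L4 → S/S on L4; bus BusRd Flush; mem=78
  op16 P0: load  L4 → S/S on L4; bus (none); mem=78
  op17 P0: store L4 := 14 → M/I on L4; bus BusUpgr; mem=78
  op18 P1: store L1 := 54 → I/M on L1; bus BusUpgr; mem=0

state = S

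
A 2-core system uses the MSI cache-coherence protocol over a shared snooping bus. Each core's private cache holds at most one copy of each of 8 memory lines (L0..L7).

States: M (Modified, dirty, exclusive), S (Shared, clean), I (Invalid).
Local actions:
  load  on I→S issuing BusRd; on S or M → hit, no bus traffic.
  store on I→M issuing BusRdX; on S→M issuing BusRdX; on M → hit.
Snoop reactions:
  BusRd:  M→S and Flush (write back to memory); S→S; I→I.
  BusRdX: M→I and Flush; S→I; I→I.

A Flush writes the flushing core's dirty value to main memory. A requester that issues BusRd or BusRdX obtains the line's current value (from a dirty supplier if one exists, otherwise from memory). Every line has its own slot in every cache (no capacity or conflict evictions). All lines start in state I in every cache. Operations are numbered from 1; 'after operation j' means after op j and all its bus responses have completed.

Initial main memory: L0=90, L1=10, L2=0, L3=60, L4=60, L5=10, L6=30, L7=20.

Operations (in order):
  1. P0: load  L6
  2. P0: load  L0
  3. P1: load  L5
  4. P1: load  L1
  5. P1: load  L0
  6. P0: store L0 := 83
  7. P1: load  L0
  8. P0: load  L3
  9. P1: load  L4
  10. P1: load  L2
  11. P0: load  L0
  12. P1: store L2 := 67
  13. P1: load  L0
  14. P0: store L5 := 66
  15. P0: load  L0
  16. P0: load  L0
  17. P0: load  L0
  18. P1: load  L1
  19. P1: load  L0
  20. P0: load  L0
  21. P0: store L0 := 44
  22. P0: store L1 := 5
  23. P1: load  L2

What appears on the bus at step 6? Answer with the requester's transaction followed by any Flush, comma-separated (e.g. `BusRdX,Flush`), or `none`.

bus = BusRdX

1. P0: load  L6  bus=[BusRd]  L6: P0=S P1=I  mem[L6]=30
2. P0: load  L0  bus=[BusRd]  L0: P0=S P1=I  mem[L0]=90
3. P1: load  L5  bus=[BusRd]  L5: P0=I P1=S  mem[L5]=10
4. P1: load  L1  bus=[BusRd]  L1: P0=I P1=S  mem[L1]=10
5. P1: load  L0  bus=[BusRd]  L0: P0=S P1=S  mem[L0]=90
6. P0: store L0 := 83  bus=[BusRdX]  L0: P0=M P1=I  mem[L0]=90
7. P1: load  L0  bus=[BusRd,Flush]  L0: P0=S P1=S  mem[L0]=83
8. P0: load  L3  bus=[BusRd]  L3: P0=S P1=I  mem[L3]=60
9. P1: load  L4  bus=[BusRd]  L4: P0=I P1=S  mem[L4]=60
10. P1: load  L2  bus=[BusRd]  L2: P0=I P1=S  mem[L2]=0
11. P0: load  L0  bus=[-]  L0: P0=S P1=S  mem[L0]=83
12. P1: store L2 := 67  bus=[BusRdX]  L2: P0=I P1=M  mem[L2]=0
13. P1: load  L0  bus=[-]  L0: P0=S P1=S  mem[L0]=83
14. P0: store L5 := 66  bus=[BusRdX]  L5: P0=M P1=I  mem[L5]=10
15. P0: load  L0  bus=[-]  L0: P0=S P1=S  mem[L0]=83
16. P0: load  L0  bus=[-]  L0: P0=S P1=S  mem[L0]=83
17. P0: load  L0  bus=[-]  L0: P0=S P1=S  mem[L0]=83
18. P1: load  L1  bus=[-]  L1: P0=I P1=S  mem[L1]=10
19. P1: load  L0  bus=[-]  L0: P0=S P1=S  mem[L0]=83
20. P0: load  L0  bus=[-]  L0: P0=S P1=S  mem[L0]=83
21. P0: store L0 := 44  bus=[BusRdX]  L0: P0=M P1=I  mem[L0]=83
22. P0: store L1 := 5  bus=[BusRdX]  L1: P0=M P1=I  mem[L1]=10
23. P1: load  L2  bus=[-]  L2: P0=I P1=M  mem[L2]=0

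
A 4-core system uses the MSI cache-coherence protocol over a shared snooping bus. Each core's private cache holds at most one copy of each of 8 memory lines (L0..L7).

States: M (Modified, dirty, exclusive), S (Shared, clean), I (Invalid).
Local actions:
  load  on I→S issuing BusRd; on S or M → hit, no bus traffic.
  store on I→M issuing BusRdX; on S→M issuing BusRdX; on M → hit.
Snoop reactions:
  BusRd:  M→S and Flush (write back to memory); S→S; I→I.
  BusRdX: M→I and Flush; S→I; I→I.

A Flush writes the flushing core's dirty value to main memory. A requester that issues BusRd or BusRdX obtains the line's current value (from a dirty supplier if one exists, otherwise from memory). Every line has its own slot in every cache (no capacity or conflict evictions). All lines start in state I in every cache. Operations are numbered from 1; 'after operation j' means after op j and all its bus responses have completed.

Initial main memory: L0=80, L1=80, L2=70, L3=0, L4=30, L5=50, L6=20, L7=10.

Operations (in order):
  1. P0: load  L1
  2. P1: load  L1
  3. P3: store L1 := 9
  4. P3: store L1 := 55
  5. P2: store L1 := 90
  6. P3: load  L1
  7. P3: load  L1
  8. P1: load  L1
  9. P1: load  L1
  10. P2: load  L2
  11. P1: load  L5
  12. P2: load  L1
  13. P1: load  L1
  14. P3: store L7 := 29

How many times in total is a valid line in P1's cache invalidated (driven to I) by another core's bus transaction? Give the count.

invalidations = 1

  op1 P0: load  L1 → S/I/I/I on L1; bus BusRd; mem=80
  op2 P1: load  L1 → S/S/I/I on L1; bus BusRd; mem=80
  op3 P3: store L1 := 9 → I/I/I/M on L1; bus BusRdX; mem=80
  op4 P3: store L1 := 55 → I/I/I/M on L1; bus (none); mem=80
  op5 P2: store L1 := 90 → I/I/M/I on L1; bus BusRdX Flush; mem=55
  op6 P3: load  L1 → I/I/S/S on L1; bus BusRd Flush; mem=90
  op7 P3: load  L1 → I/I/S/S on L1; bus (none); mem=90
  op8 P1: load  L1 → I/S/S/S on L1; bus BusRd; mem=90
  op9 P1: load  L1 → I/S/S/S on L1; bus (none); mem=90
  op10 P2: load  L2 → I/I/S/I on L2; bus BusRd; mem=70
  op11 P1: load  L5 → I/S/I/I on L5; bus BusRd; mem=50
  op12 P2: load  L1 → I/S/S/S on L1; bus (none); mem=90
  op13 P1: load  L1 → I/S/S/S on L1; bus (none); mem=90
  op14 P3: store L7 := 29 → I/I/I/M on L7; bus BusRdX; mem=10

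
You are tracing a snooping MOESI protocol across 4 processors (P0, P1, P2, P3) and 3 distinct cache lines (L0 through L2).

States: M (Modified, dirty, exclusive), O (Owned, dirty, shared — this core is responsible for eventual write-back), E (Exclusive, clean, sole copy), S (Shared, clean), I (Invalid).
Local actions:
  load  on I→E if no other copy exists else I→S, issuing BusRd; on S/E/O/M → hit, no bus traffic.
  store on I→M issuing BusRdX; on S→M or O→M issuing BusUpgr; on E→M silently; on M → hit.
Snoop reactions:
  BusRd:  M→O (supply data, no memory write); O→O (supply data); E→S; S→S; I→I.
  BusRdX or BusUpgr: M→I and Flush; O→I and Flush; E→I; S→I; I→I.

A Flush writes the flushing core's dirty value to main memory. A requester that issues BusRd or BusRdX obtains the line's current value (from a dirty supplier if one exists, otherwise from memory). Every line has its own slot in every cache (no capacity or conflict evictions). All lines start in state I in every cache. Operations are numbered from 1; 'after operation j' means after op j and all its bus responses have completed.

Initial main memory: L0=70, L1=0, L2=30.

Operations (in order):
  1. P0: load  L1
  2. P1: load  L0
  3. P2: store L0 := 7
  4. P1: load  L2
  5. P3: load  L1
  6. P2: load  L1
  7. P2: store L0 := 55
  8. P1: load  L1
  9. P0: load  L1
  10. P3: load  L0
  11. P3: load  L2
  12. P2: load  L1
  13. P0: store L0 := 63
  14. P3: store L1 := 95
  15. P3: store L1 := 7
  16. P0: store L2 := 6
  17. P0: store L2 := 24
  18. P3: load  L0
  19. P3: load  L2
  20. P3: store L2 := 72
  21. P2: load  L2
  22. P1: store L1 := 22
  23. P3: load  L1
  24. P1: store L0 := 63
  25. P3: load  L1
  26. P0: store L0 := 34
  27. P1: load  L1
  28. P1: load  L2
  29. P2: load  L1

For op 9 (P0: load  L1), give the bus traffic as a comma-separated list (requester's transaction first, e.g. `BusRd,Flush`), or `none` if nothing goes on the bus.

[1] P0: load  L1 | P0:E(0), P1:I, P2:I, P3:I | bus: BusRd
[2] P1: load  L0 | P0:I, P1:E(70), P2:I, P3:I | bus: BusRd
[3] P2: store L0 := 7 | P0:I, P1:I, P2:M(7), P3:I | bus: BusRdX
[4] P1: load  L2 | P0:I, P1:E(30), P2:I, P3:I | bus: BusRd
[5] P3: load  L1 | P0:S(0), P1:I, P2:I, P3:S(0) | bus: BusRd
[6] P2: load  L1 | P0:S(0), P1:I, P2:S(0), P3:S(0) | bus: BusRd
[7] P2: store L0 := 55 | P0:I, P1:I, P2:M(55), P3:I | bus: none
[8] P1: load  L1 | P0:S(0), P1:S(0), P2:S(0), P3:S(0) | bus: BusRd
[9] P0: load  L1 | P0:S(0), P1:S(0), P2:S(0), P3:S(0) | bus: none
[10] P3: load  L0 | P0:I, P1:I, P2:O(55), P3:S(55) | bus: BusRd
[11] P3: load  L2 | P0:I, P1:S(30), P2:I, P3:S(30) | bus: BusRd
[12] P2: load  L1 | P0:S(0), P1:S(0), P2:S(0), P3:S(0) | bus: none
[13] P0: store L0 := 63 | P0:M(63), P1:I, P2:I, P3:I | bus: BusRdX,Flush
[14] P3: store L1 := 95 | P0:I, P1:I, P2:I, P3:M(95) | bus: BusUpgr
[15] P3: store L1 := 7 | P0:I, P1:I, P2:I, P3:M(7) | bus: none
[16] P0: store L2 := 6 | P0:M(6), P1:I, P2:I, P3:I | bus: BusRdX
[17] P0: store L2 := 24 | P0:M(24), P1:I, P2:I, P3:I | bus: none
[18] P3: load  L0 | P0:O(63), P1:I, P2:I, P3:S(63) | bus: BusRd
[19] P3: load  L2 | P0:O(24), P1:I, P2:I, P3:S(24) | bus: BusRd
[20] P3: store L2 := 72 | P0:I, P1:I, P2:I, P3:M(72) | bus: BusUpgr,Flush
[21] P2: load  L2 | P0:I, P1:I, P2:S(72), P3:O(72) | bus: BusRd
[22] P1: store L1 := 22 | P0:I, P1:M(22), P2:I, P3:I | bus: BusRdX,Flush
[23] P3: load  L1 | P0:I, P1:O(22), P2:I, P3:S(22) | bus: BusRd
[24] P1: store L0 := 63 | P0:I, P1:M(63), P2:I, P3:I | bus: BusRdX,Flush
[25] P3: load  L1 | P0:I, P1:O(22), P2:I, P3:S(22) | bus: none
[26] P0: store L0 := 34 | P0:M(34), P1:I, P2:I, P3:I | bus: BusRdX,Flush
[27] P1: load  L1 | P0:I, P1:O(22), P2:I, P3:S(22) | bus: none
[28] P1: load  L2 | P0:I, P1:S(72), P2:S(72), P3:O(72) | bus: BusRd
[29] P2: load  L1 | P0:I, P1:O(22), P2:S(22), P3:S(22) | bus: BusRd

bus = none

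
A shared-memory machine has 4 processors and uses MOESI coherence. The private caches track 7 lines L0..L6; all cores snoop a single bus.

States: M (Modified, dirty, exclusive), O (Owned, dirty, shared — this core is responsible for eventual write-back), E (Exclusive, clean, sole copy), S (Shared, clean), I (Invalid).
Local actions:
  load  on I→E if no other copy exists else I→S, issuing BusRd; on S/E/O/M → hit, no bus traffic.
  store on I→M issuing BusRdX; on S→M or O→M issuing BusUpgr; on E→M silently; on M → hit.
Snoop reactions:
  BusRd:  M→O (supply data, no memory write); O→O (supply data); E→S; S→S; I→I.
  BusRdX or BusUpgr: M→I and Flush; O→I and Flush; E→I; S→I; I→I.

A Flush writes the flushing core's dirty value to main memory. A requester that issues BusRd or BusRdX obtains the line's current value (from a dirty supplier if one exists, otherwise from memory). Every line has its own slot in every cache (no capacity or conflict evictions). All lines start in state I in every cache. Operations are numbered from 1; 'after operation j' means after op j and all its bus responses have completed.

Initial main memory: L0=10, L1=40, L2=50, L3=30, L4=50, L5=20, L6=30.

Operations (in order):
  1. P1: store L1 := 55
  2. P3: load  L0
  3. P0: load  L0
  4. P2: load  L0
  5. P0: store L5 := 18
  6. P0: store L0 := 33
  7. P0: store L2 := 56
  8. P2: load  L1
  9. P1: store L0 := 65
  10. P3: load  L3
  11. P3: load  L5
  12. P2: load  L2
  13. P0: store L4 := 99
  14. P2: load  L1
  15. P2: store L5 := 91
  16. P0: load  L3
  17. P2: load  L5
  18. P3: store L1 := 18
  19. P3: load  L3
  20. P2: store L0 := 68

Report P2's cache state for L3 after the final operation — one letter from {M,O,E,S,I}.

1. P1: store L1 := 55  bus=[BusRdX]  L1: P0=I P1=M P2=I P3=I  mem[L1]=40
2. P3: load  L0  bus=[BusRd]  L0: P0=I P1=I P2=I P3=E  mem[L0]=10
3. P0: load  L0  bus=[BusRd]  L0: P0=S P1=I P2=I P3=S  mem[L0]=10
4. P2: load  L0  bus=[BusRd]  L0: P0=S P1=I P2=S P3=S  mem[L0]=10
5. P0: store L5 := 18  bus=[BusRdX]  L5: P0=M P1=I P2=I P3=I  mem[L5]=20
6. P0: store L0 := 33  bus=[BusUpgr]  L0: P0=M P1=I P2=I P3=I  mem[L0]=10
7. P0: store L2 := 56  bus=[BusRdX]  L2: P0=M P1=I P2=I P3=I  mem[L2]=50
8. P2: load  L1  bus=[BusRd]  L1: P0=I P1=O P2=S P3=I  mem[L1]=40
9. P1: store L0 := 65  bus=[BusRdX,Flush]  L0: P0=I P1=M P2=I P3=I  mem[L0]=33
10. P3: load  L3  bus=[BusRd]  L3: P0=I P1=I P2=I P3=E  mem[L3]=30
11. P3: load  L5  bus=[BusRd]  L5: P0=O P1=I P2=I P3=S  mem[L5]=20
12. P2: load  L2  bus=[BusRd]  L2: P0=O P1=I P2=S P3=I  mem[L2]=50
13. P0: store L4 := 99  bus=[BusRdX]  L4: P0=M P1=I P2=I P3=I  mem[L4]=50
14. P2: load  L1  bus=[-]  L1: P0=I P1=O P2=S P3=I  mem[L1]=40
15. P2: store L5 := 91  bus=[BusRdX,Flush]  L5: P0=I P1=I P2=M P3=I  mem[L5]=18
16. P0: load  L3  bus=[BusRd]  L3: P0=S P1=I P2=I P3=S  mem[L3]=30
17. P2: load  L5  bus=[-]  L5: P0=I P1=I P2=M P3=I  mem[L5]=18
18. P3: store L1 := 18  bus=[BusRdX,Flush]  L1: P0=I P1=I P2=I P3=M  mem[L1]=55
19. P3: load  L3  bus=[-]  L3: P0=S P1=I P2=I P3=S  mem[L3]=30
20. P2: store L0 := 68  bus=[BusRdX,Flush]  L0: P0=I P1=I P2=M P3=I  mem[L0]=65

state = I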